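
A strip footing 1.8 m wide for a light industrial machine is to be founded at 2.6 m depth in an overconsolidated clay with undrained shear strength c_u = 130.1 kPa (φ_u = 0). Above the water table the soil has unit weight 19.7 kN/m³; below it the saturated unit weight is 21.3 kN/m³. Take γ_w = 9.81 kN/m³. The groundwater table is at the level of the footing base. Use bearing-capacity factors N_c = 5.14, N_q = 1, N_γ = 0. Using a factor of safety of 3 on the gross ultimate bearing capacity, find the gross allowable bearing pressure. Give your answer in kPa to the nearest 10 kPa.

q_all ≈ 240 kPa

Overburden at base level: q = 19.7 × 2.6 = 51.22 kPa.
Cohesion term c·N_c = 130.1 × 5.14 = 668.71 kPa; surcharge term q·N_q = 51.22 × 1 = 51.22 kPa.
q_ult = 668.71 + 51.22 = 719.93 kPa.
q_all = 719.93 / 3 = 239.98 kPa.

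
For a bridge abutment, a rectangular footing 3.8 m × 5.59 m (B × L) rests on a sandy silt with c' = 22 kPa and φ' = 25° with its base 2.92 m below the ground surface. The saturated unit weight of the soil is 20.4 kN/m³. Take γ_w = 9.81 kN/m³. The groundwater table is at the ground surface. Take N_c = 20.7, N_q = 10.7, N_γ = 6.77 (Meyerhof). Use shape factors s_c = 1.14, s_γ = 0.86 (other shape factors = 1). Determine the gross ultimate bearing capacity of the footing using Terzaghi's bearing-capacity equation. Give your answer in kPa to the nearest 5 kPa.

With the water table at the surface the whole profile is submerged: γ' = 20.4 − 9.81 = 10.59 kN/m³, so q = γ'·D_f = 30.923 kPa; the same γ' applies in the ½γBN_γ term.
q_ult = c·N_c·s_c + q·N_q + 0.5·γ·B·N_γ·s_γ
     = 22 × 20.7 × 1.14 + 30.923 × 10.7 + 0.5 × 10.59 × 3.8 × 6.77 × 0.86
     = 519.16 + 330.87 + 117.15 = 967.18 kPa.

q_ult ≈ 965 kPa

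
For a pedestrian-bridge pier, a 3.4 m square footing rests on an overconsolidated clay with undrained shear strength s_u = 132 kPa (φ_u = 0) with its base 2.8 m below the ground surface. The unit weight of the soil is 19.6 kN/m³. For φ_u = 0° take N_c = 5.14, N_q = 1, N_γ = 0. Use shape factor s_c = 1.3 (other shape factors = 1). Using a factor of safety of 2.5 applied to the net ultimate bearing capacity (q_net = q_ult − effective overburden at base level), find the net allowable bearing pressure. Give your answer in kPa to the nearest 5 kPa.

q = γ·D_f = 19.6 × 2.8 = 54.88 kPa.
c·N_c·s_c = 132 × 5.14 × 1.3 = 882.02 kPa
q·N_q = 54.88 × 1 = 54.88 kPa
q_ult = 882.02 + 54.88 = 936.9 kPa.
Net ultimate: q_net = 936.9 − 54.88 = 882.02 kPa.
q_all(net) = 882.02 / 2.5 = 352.81 kPa.

q_all(net) ≈ 355 kPa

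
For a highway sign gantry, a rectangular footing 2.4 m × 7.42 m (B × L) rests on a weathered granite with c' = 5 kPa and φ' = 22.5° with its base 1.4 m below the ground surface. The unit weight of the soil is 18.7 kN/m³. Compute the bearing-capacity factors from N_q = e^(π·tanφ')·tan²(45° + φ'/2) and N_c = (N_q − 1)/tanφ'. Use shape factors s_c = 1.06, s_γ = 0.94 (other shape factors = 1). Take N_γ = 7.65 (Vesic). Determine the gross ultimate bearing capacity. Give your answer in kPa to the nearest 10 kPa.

tan22.5° = 0.4142, so N_q = e^(π×0.4142)·tan²(56.25°) = 3.674 × 2.24 = 8.23.
N_c = (8.23 − 1)/tan22.5° = 17.45.
Effective surcharge at the founding depth q = γ·D_f = 18.7 × 1.4 = 26.18 kPa.
q_ult = c·N_c·s_c + q·N_q + 0.5·γ·B·N_γ·s_γ
     = 5 × 17.453 × 1.06 + 26.18 × 8.2292 + 0.5 × 18.7 × 2.4 × 7.65 × 0.94
     = 92.5 + 215.44 + 161.37 = 469.31 kPa.

q_ult ≈ 470 kPa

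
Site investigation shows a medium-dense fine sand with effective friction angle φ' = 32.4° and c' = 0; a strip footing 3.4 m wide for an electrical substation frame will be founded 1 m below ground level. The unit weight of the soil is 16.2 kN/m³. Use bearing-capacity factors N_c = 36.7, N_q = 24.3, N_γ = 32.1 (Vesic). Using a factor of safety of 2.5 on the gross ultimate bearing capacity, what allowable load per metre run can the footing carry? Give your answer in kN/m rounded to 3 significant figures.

≈ 1740 kN/m

Overburden at base level: q = 16.2 × 1 = 16.2 kPa.
Surcharge term q·N_q = 16.2 × 24.3 = 393.66 kPa; self-weight term 0.5·γ·B·N_γ = 0.5 × 16.2 × 3.4 × 32.1 = 884.03 kPa.
q_ult = 393.66 + 884.03 = 1277.7 kPa.
Gross allowable pressure q_all = 1277.7 / 2.5 = 511.08 kPa.
Allowable wall load = q_all × B = 511.08 × 3.4 = 1737.7 kN per metre run.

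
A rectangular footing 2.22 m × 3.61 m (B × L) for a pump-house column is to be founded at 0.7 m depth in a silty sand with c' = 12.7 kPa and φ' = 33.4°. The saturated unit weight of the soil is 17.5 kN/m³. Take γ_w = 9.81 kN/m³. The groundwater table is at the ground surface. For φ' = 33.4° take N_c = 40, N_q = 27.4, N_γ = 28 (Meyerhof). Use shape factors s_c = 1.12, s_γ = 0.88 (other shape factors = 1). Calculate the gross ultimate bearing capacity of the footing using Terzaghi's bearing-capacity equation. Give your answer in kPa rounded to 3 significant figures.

γ' = 17.5 − 9.81 = 7.69 kN/m³ (submerged throughout). q = 7.69 × 0.7 = 5.383 kPa; the same γ' applies in the ½γBN_γ term.
c·N_c·s_c = 12.7 × 40 × 1.12 = 568.96 kPa
q·N_q = 5.383 × 27.4 = 147.49 kPa
0.5·γ·B·N_γ·s_γ = 0.5 × 7.69 × 2.22 × 28 × 0.88 = 210.32 kPa
q_ult = 568.96 + 147.49 + 210.32 = 926.78 kPa.

q_ult ≈ 927 kPa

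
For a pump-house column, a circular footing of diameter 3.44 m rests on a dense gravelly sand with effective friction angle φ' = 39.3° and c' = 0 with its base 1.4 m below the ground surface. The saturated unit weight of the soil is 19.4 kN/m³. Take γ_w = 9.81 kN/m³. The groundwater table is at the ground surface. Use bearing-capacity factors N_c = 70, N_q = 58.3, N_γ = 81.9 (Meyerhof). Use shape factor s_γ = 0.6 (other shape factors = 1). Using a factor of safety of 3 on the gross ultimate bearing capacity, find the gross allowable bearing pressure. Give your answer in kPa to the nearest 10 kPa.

q_all ≈ 530 kPa

Water table at ground surface, so effective unit weight γ' = 19.4 − 9.81 = 9.59 kN/m³ is used throughout; overburden q = 9.59 × 1.4 = 13.426 kPa; the same γ' applies in the ½γBN_γ term.
Surcharge term q·N_q = 13.426 × 58.3 = 782.74 kPa; self-weight term 0.5·γ·B·N_γ·s_γ = 0.5 × 9.59 × 3.44 × 81.9 × 0.6 = 810.55 kPa.
q_ult = 782.74 + 810.55 = 1593.3 kPa.
q_all = 1593.3 / 3 = 531.1 kPa.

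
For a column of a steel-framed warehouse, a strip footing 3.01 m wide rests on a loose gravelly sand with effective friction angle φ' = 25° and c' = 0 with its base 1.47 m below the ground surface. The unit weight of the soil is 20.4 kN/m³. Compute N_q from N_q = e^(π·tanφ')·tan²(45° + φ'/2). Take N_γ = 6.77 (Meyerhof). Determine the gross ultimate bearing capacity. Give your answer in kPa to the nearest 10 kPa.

tan25° = 0.4663, so N_q = e^(π×0.4663)·tan²(57.5°) = 4.327 × 2.464 = 10.66.
q = γ·D_f = 20.4 × 1.47 = 29.988 kPa.
q·N_q = 29.988 × 10.662 = 319.74 kPa
0.5·γ·B·N_γ = 0.5 × 20.4 × 3.01 × 6.77 = 207.85 kPa
q_ult = 319.74 + 207.85 = 527.59 kPa.

q_ult ≈ 530 kPa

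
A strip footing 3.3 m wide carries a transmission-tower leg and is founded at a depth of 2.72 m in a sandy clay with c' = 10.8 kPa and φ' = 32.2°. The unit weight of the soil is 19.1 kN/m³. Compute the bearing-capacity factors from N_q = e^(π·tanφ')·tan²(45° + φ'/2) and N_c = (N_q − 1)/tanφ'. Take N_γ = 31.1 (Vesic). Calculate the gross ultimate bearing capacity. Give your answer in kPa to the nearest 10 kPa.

tan32.2° = 0.6297, so N_q = e^(π×0.6297)·tan²(61.1°) = 7.231 × 3.282 = 23.73.
N_c = (23.73 − 1)/tan32.2° = 36.09.
Overburden at base level: q = 19.1 × 2.72 = 51.952 kPa.
Cohesion term c·N_c = 10.8 × 36.092 = 389.79 kPa; surcharge term q·N_q = 51.952 × 23.728 = 1232.7 kPa; self-weight term 0.5·γ·B·N_γ = 0.5 × 19.1 × 3.3 × 31.1 = 980.12 kPa.
q_ult = 389.79 + 1232.7 + 980.12 = 2602.7 kPa.

q_ult ≈ 2600 kPa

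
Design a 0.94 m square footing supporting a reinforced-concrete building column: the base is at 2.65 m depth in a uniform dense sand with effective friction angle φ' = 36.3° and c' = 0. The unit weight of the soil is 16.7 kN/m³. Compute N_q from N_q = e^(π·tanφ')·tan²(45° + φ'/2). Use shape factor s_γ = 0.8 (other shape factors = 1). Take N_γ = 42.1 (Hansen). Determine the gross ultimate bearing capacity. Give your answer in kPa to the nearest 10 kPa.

q_ult ≈ 2000 kPa

tan36.3° = 0.7346, so N_q = e^(π×0.7346)·tan²(63.15°) = 10.052 × 3.902 = 39.22.
q = γ·D_f = 16.7 × 2.65 = 44.255 kPa.
q·N_q = 44.255 × 39.222 = 1735.8 kPa
0.5·γ·B·N_γ·s_γ = 0.5 × 16.7 × 0.94 × 42.1 × 0.8 = 264.35 kPa
q_ult = 1735.8 + 264.35 = 2000.1 kPa.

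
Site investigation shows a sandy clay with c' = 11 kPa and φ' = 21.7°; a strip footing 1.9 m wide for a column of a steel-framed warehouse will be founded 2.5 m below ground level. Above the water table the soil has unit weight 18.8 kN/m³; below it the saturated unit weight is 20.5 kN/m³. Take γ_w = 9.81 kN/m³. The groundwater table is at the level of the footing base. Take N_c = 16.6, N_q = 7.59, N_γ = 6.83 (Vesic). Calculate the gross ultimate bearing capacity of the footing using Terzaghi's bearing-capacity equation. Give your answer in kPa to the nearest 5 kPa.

q_ult ≈ 610 kPa

q = γ·D_f = 18.8 × 2.5 = 47 kPa.
For the ½γBN_γ term take γ' = 20.5 − 9.81 = 10.69 kN/m³ (soil below base is submerged).
c·N_c = 11 × 16.6 = 182.6 kPa
q·N_q = 47 × 7.59 = 356.73 kPa
0.5·γ·B·N_γ = 0.5 × 10.69 × 1.9 × 6.83 = 69.362 kPa
q_ult = 182.6 + 356.73 + 69.362 = 608.69 kPa.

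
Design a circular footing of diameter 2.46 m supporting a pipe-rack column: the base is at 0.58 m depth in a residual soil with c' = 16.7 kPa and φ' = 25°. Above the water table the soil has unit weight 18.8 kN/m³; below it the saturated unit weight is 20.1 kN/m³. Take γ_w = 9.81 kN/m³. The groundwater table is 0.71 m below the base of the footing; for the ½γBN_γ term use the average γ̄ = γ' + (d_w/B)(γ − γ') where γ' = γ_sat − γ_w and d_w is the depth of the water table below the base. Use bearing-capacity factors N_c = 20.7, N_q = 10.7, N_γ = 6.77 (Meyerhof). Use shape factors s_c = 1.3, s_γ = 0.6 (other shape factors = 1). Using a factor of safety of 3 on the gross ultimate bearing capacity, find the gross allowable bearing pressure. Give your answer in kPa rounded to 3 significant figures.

q_all ≈ 210 kPa

q = γ·D_f = 18.8 × 0.58 = 10.904 kPa.
γ' = 10.29 kN/m³; averaging over the depth B below the base, γ̄ = γ' + (d_w/B)(γ − γ') = 12.746 kN/m³.
c·N_c·s_c = 16.7 × 20.7 × 1.3 = 449.4 kPa
q·N_q = 10.904 × 10.7 = 116.67 kPa
0.5·γ·B·N_γ·s_γ = 0.5 × 12.746 × 2.46 × 6.77 × 0.6 = 63.683 kPa
q_ult = 449.4 + 116.67 + 63.683 = 629.75 kPa.
q_all = 629.75 / 3 = 209.92 kPa.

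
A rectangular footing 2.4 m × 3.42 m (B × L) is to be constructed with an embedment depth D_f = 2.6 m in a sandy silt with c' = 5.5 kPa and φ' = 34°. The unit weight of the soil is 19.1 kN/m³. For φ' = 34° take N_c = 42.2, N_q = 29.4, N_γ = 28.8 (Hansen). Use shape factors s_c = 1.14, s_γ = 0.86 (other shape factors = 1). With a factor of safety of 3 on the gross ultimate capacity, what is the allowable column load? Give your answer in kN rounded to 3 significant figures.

Effective surcharge at the founding depth q = γ·D_f = 19.1 × 2.6 = 49.66 kPa.
q_ult = c·N_c·s_c + q·N_q + 0.5·γ·B·N_γ·s_γ
     = 5.5 × 42.2 × 1.14 + 49.66 × 29.4 + 0.5 × 19.1 × 2.4 × 28.8 × 0.86
     = 264.59 + 1460 + 567.68 = 2292.3 kPa.
Gross allowable pressure q_all = 2292.3 / 3 = 764.09 kPa.
Footing area = 8.208 m², so allowable column load = 764.09 × 8.208 = 6271.7 kN.

P_all ≈ 6270 kN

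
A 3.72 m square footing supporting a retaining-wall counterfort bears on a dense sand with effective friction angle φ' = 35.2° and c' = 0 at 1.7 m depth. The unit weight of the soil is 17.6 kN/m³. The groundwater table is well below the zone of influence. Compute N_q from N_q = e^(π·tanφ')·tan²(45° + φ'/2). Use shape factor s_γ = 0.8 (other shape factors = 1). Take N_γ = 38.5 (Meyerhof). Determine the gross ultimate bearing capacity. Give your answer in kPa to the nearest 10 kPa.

q_ult ≈ 2030 kPa

tan35.2° = 0.7054, so N_q = e^(π×0.7054)·tan²(62.6°) = 9.172 × 3.722 = 34.14.
Effective surcharge at the founding depth q = γ·D_f = 17.6 × 1.7 = 29.92 kPa.
q_ult = q·N_q + 0.5·γ·B·N_γ·s_γ
     = 29.92 × 34.136 + 0.5 × 17.6 × 3.72 × 38.5 × 0.8
     = 1021.4 + 1008.3 = 2029.6 kPa.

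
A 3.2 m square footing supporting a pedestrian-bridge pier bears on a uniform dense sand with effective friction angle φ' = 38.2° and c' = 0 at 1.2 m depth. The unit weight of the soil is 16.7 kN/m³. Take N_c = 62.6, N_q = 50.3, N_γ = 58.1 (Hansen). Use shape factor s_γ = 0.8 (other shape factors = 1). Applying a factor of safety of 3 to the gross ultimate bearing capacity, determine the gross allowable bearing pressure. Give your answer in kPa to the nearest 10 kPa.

q = γ·D_f = 16.7 × 1.2 = 20.04 kPa.
q·N_q = 20.04 × 50.3 = 1008 kPa
0.5·γ·B·N_γ·s_γ = 0.5 × 16.7 × 3.2 × 58.1 × 0.8 = 1241.9 kPa
q_ult = 1008 + 1241.9 = 2250 kPa.
q_all = q_ult / FS = 2250 / 3 = 749.99 kPa.

q_all ≈ 750 kPa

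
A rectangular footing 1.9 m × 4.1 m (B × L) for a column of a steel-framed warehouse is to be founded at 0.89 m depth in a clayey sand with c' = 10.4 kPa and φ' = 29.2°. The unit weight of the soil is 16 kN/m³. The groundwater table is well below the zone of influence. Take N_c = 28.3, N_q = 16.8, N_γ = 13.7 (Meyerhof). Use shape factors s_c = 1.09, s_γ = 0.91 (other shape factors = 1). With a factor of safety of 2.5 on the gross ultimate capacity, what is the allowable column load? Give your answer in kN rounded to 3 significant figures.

P_all ≈ 2340 kN

Overburden at base level: q = 16 × 0.89 = 14.24 kPa.
Cohesion term c·N_c·s_c = 10.4 × 28.3 × 1.09 = 320.81 kPa; surcharge term q·N_q = 14.24 × 16.8 = 239.23 kPa; self-weight term 0.5·γ·B·N_γ·s_γ = 0.5 × 16 × 1.9 × 13.7 × 0.91 = 189.5 kPa.
q_ult = 320.81 + 239.23 + 189.5 = 749.54 kPa.
Gross allowable pressure q_all = 749.54 / 2.5 = 299.82 kPa.
Footing area = 7.79 m², so allowable column load = 299.82 × 7.79 = 2335.6 kN.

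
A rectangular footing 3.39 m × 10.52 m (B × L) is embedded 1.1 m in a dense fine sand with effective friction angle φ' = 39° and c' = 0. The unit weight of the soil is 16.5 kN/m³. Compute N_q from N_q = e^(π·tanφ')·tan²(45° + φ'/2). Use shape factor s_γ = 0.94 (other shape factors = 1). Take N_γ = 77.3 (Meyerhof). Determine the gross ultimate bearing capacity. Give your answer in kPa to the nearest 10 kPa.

tan39° = 0.8098, so N_q = e^(π×0.8098)·tan²(64.5°) = 12.731 × 4.395 = 55.96.
Overburden at base level: q = 16.5 × 1.1 = 18.15 kPa.
Surcharge term q·N_q = 18.15 × 55.957 = 1015.6 kPa; self-weight term 0.5·γ·B·N_γ·s_γ = 0.5 × 16.5 × 3.39 × 77.3 × 0.94 = 2032.2 kPa.
q_ult = 1015.6 + 2032.2 = 3047.8 kPa.

q_ult ≈ 3050 kPa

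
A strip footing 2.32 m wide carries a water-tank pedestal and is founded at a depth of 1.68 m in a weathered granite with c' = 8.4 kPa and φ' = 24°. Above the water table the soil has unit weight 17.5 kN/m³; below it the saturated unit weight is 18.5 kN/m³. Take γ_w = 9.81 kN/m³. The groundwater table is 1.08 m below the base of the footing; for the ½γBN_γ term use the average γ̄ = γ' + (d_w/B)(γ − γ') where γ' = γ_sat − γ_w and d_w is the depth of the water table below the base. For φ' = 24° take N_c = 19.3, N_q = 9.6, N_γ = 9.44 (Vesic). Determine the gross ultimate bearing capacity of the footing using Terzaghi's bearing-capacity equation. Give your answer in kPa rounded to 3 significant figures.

q_ult ≈ 584 kPa

q = γ·D_f = 17.5 × 1.68 = 29.4 kPa.
γ' = 8.69 kN/m³; averaging over the depth B below the base, γ̄ = γ' + (d_w/B)(γ − γ') = 12.791 kN/m³.
c·N_c = 8.4 × 19.3 = 162.12 kPa
q·N_q = 29.4 × 9.6 = 282.24 kPa
0.5·γ·B·N_γ = 0.5 × 12.791 × 2.32 × 9.44 = 140.07 kPa
q_ult = 162.12 + 282.24 + 140.07 = 584.43 kPa.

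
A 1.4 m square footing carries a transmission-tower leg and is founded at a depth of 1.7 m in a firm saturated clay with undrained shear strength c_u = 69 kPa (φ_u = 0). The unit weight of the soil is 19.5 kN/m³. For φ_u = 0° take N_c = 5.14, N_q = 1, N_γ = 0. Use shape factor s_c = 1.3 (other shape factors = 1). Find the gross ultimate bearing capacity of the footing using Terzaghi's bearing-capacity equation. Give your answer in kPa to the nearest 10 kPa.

q_ult ≈ 490 kPa

q = γ·D_f = 19.5 × 1.7 = 33.15 kPa.
c·N_c·s_c = 69 × 5.14 × 1.3 = 461.06 kPa
q·N_q = 33.15 × 1 = 33.15 kPa
q_ult = 461.06 + 33.15 = 494.21 kPa.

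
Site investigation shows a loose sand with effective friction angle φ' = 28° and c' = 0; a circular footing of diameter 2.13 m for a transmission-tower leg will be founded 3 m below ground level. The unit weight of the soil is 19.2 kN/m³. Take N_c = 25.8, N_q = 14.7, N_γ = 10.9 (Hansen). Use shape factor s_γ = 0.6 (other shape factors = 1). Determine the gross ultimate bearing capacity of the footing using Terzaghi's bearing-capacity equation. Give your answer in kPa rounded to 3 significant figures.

q_ult ≈ 980 kPa

Effective surcharge at the founding depth q = γ·D_f = 19.2 × 3 = 57.6 kPa.
q_ult = q·N_q + 0.5·γ·B·N_γ·s_γ
     = 57.6 × 14.7 + 0.5 × 19.2 × 2.13 × 10.9 × 0.6
     = 846.72 + 133.73 = 980.45 kPa.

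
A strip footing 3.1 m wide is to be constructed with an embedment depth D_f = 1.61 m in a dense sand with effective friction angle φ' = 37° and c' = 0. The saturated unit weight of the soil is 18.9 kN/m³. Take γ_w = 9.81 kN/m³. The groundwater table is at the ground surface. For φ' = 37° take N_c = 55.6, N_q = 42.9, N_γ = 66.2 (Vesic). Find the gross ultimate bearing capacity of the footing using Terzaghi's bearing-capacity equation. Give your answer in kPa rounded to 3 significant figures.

q_ult ≈ 1560 kPa

Water table at ground surface, so effective unit weight γ' = 18.9 − 9.81 = 9.09 kN/m³ is used throughout; overburden q = 9.09 × 1.61 = 14.635 kPa; the same γ' applies in the ½γBN_γ term.
Surcharge term q·N_q = 14.635 × 42.9 = 627.84 kPa; self-weight term 0.5·γ·B·N_γ = 0.5 × 9.09 × 3.1 × 66.2 = 932.72 kPa.
q_ult = 627.84 + 932.72 = 1560.6 kPa.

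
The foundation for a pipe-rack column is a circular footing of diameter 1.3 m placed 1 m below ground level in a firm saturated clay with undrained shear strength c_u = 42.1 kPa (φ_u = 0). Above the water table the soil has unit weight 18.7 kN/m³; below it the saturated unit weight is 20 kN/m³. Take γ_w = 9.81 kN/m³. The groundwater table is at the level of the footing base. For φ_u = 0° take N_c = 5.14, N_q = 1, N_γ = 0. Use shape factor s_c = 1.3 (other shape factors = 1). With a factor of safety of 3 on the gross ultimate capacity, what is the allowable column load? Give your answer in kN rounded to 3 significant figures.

q = γ·D_f = 18.7 × 1 = 18.7 kPa.
c·N_c·s_c = 42.1 × 5.14 × 1.3 = 281.31 kPa
q·N_q = 18.7 × 1 = 18.7 kPa
q_ult = 281.31 + 18.7 = 300.01 kPa.
Gross allowable pressure q_all = 300.01 / 3 = 100 kPa.
Footing area = 1.3273 m², so allowable column load = 100 × 1.3273 = 132.74 kN.

P_all ≈ 133 kN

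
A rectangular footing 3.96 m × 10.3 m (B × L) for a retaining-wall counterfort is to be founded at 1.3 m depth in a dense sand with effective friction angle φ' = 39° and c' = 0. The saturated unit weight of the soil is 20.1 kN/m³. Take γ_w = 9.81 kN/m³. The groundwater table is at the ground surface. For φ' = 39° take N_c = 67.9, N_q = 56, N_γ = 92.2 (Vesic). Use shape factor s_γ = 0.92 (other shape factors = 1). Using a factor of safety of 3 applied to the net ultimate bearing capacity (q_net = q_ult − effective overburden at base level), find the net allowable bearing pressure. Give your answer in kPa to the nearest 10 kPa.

γ' = 20.1 − 9.81 = 10.29 kN/m³ (submerged throughout). q = 10.29 × 1.3 = 13.377 kPa; the same γ' applies in the ½γBN_γ term.
q·N_q = 13.377 × 56 = 749.11 kPa
0.5·γ·B·N_γ·s_γ = 0.5 × 10.29 × 3.96 × 92.2 × 0.92 = 1728.2 kPa
q_ult = 749.11 + 1728.2 = 2477.3 kPa.
Net ultimate: q_net = 2477.3 − 13.377 = 2464 kPa.
q_all(net) = 2464 / 3 = 821.32 kPa.

q_all(net) ≈ 820 kPa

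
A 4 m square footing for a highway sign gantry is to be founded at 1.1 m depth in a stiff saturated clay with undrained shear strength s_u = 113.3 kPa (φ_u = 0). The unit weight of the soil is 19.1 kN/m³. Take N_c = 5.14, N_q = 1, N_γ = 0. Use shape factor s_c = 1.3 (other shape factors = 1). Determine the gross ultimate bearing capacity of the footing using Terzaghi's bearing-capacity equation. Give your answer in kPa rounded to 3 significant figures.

q_ult ≈ 778 kPa

Overburden at base level: q = 19.1 × 1.1 = 21.01 kPa.
Cohesion term c·N_c·s_c = 113.3 × 5.14 × 1.3 = 757.07 kPa; surcharge term q·N_q = 21.01 × 1 = 21.01 kPa.
q_ult = 757.07 + 21.01 = 778.08 kPa.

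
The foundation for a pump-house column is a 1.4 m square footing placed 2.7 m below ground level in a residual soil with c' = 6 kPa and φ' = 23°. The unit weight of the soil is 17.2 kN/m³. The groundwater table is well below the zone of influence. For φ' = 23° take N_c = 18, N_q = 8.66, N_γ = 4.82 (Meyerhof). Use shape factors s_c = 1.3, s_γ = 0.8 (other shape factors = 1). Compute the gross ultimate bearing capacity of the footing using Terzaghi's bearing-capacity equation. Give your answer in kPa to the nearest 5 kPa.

Effective surcharge at the founding depth q = γ·D_f = 17.2 × 2.7 = 46.44 kPa.
q_ult = c·N_c·s_c + q·N_q + 0.5·γ·B·N_γ·s_γ
     = 6 × 18 × 1.3 + 46.44 × 8.66 + 0.5 × 17.2 × 1.4 × 4.82 × 0.8
     = 140.4 + 402.17 + 46.426 = 589 kPa.

q_ult ≈ 590 kPa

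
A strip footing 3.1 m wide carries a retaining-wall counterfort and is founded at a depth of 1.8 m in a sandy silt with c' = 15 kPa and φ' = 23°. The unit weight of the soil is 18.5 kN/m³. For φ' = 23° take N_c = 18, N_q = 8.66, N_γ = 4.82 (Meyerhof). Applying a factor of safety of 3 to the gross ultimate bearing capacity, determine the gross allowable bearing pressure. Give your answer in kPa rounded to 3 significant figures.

q_all ≈ 232 kPa

q = γ·D_f = 18.5 × 1.8 = 33.3 kPa.
c·N_c = 15 × 18 = 270 kPa
q·N_q = 33.3 × 8.66 = 288.38 kPa
0.5·γ·B·N_γ = 0.5 × 18.5 × 3.1 × 4.82 = 138.21 kPa
q_ult = 270 + 288.38 + 138.21 = 696.59 kPa.
q_all = q_ult / FS = 696.59 / 3 = 232.2 kPa.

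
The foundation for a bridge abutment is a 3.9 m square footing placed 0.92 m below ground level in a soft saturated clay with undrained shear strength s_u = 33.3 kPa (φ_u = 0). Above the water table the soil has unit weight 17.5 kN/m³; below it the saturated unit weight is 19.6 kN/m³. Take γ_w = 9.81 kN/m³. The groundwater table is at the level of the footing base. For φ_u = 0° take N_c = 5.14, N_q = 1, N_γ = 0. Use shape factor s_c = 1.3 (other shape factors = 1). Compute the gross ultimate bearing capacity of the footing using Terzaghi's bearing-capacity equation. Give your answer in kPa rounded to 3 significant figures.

Effective surcharge at the founding depth q = γ·D_f = 17.5 × 0.92 = 16.1 kPa.
q_ult = c·N_c·s_c + q·N_q
     = 33.3 × 5.14 × 1.3 + 16.1 × 1
     = 222.51 + 16.1 = 238.61 kPa.

q_ult ≈ 239 kPa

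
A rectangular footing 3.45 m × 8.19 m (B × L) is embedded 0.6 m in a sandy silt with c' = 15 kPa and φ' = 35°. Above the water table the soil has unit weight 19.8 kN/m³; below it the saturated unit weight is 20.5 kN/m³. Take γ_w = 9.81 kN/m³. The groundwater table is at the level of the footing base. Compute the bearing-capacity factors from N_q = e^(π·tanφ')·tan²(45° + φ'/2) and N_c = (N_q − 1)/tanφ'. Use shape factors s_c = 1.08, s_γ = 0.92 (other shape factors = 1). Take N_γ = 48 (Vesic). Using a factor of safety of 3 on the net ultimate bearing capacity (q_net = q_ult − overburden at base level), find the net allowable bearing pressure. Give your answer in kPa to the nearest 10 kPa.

q_all(net) ≈ 650 kPa

N_q = e^(π·tan35°)·tan²(62.5°) = 33.3; N_c = (N_q − 1)/tanφ' = 46.12.
Effective surcharge at the founding depth q = γ·D_f = 19.8 × 0.6 = 11.88 kPa.
The water table coincides with the base, so in the self-weight term γ → γ' = 10.69 kN/m³.
q_ult = c·N_c·s_c + q·N_q + 0.5·γ·B·N_γ·s_γ
     = 15 × 46.124 × 1.08 + 11.88 × 33.296 + 0.5 × 10.69 × 3.45 × 48 × 0.92
     = 747.2 + 395.56 + 814.32 = 1957.1 kPa.
q_net = 1957.1 − 11.88 = 1945.2 kPa.
q_all(net) = 1945.2 / 3 = 648.4 kPa.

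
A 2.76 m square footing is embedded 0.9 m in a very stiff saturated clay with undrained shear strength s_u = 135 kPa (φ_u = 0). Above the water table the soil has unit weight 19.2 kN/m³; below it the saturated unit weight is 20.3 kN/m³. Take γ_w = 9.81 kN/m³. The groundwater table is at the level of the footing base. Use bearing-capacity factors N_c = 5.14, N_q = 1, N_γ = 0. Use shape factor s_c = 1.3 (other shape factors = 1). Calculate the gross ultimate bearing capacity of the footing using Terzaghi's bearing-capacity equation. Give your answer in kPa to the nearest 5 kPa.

q_ult ≈ 920 kPa

Overburden at base level: q = 19.2 × 0.9 = 17.28 kPa.
Cohesion term c·N_c·s_c = 135 × 5.14 × 1.3 = 902.07 kPa; surcharge term q·N_q = 17.28 × 1 = 17.28 kPa.
q_ult = 902.07 + 17.28 = 919.35 kPa.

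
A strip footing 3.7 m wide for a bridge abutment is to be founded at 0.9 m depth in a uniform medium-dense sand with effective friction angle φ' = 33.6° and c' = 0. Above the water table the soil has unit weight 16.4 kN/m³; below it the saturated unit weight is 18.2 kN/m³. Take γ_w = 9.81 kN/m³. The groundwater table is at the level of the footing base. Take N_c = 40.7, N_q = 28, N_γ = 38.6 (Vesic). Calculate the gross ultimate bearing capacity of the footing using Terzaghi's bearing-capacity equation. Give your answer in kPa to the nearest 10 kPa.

Effective surcharge at the founding depth q = γ·D_f = 16.4 × 0.9 = 14.76 kPa.
The water table coincides with the base, so in the self-weight term γ → γ' = 8.39 kN/m³.
q_ult = q·N_q + 0.5·γ·B·N_γ
     = 14.76 × 28 + 0.5 × 8.39 × 3.7 × 38.6
     = 413.28 + 599.13 = 1012.4 kPa.

q_ult ≈ 1010 kPa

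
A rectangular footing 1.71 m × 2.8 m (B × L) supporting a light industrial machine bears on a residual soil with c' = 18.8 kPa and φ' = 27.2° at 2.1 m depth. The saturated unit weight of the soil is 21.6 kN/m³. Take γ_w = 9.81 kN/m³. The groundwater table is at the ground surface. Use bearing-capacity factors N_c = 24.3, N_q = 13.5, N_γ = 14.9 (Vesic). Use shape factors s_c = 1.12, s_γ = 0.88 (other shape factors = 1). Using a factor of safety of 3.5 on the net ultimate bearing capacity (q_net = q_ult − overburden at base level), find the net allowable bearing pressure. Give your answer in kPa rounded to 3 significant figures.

γ' = 21.6 − 9.81 = 11.79 kN/m³ (submerged throughout). q = 11.79 × 2.1 = 24.759 kPa; the same γ' applies in the ½γBN_γ term.
c·N_c·s_c = 18.8 × 24.3 × 1.12 = 511.66 kPa
q·N_q = 24.759 × 13.5 = 334.25 kPa
0.5·γ·B·N_γ·s_γ = 0.5 × 11.79 × 1.71 × 14.9 × 0.88 = 132.17 kPa
q_ult = 511.66 + 334.25 + 132.17 = 978.08 kPa.
q_net = 978.08 − 24.759 = 953.32 kPa.
q_all(net) = 953.32 / 3.5 = 272.38 kPa.

q_all(net) ≈ 272 kPa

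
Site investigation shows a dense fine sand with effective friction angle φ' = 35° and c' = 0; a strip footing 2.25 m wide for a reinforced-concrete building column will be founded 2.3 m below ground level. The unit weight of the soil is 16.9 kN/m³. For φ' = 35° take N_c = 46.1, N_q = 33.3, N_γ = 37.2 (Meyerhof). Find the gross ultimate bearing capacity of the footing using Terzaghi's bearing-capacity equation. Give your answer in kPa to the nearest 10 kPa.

q = γ·D_f = 16.9 × 2.3 = 38.87 kPa.
q·N_q = 38.87 × 33.3 = 1294.4 kPa
0.5·γ·B·N_γ = 0.5 × 16.9 × 2.25 × 37.2 = 707.26 kPa
q_ult = 1294.4 + 707.26 = 2001.6 kPa.

q_ult ≈ 2000 kPa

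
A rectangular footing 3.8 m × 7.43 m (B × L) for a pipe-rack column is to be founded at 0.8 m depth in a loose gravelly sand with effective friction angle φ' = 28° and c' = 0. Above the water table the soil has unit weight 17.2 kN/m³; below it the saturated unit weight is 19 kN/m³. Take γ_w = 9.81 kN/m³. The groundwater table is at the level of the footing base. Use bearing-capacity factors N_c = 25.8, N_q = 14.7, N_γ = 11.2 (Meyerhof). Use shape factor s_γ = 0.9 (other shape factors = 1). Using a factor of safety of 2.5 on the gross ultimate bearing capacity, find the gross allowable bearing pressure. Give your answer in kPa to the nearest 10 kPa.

Effective surcharge at the founding depth q = γ·D_f = 17.2 × 0.8 = 13.76 kPa.
The water table coincides with the base, so in the self-weight term γ → γ' = 9.19 kN/m³.
q_ult = q·N_q + 0.5·γ·B·N_γ·s_γ
     = 13.76 × 14.7 + 0.5 × 9.19 × 3.8 × 11.2 × 0.9
     = 202.27 + 176.01 = 378.28 kPa.
q_all = 378.28 / 2.5 = 151.31 kPa.

q_all ≈ 150 kPa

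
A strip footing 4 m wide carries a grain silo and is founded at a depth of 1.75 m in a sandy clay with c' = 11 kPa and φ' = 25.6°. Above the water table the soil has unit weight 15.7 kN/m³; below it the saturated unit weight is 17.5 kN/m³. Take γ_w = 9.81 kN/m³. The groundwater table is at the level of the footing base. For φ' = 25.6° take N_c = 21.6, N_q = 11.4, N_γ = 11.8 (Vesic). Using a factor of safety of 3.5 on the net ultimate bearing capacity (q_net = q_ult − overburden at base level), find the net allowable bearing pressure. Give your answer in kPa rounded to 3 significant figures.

q = γ·D_f = 15.7 × 1.75 = 27.475 kPa.
For the ½γBN_γ term take γ' = 17.5 − 9.81 = 7.69 kN/m³ (soil below base is submerged).
c·N_c = 11 × 21.6 = 237.6 kPa
q·N_q = 27.475 × 11.4 = 313.21 kPa
0.5·γ·B·N_γ = 0.5 × 7.69 × 4 × 11.8 = 181.48 kPa
q_ult = 237.6 + 313.21 + 181.48 = 732.3 kPa.
q_net = 732.3 − 27.475 = 704.82 kPa.
q_all(net) = 704.82 / 3.5 = 201.38 kPa.

q_all(net) ≈ 201 kPa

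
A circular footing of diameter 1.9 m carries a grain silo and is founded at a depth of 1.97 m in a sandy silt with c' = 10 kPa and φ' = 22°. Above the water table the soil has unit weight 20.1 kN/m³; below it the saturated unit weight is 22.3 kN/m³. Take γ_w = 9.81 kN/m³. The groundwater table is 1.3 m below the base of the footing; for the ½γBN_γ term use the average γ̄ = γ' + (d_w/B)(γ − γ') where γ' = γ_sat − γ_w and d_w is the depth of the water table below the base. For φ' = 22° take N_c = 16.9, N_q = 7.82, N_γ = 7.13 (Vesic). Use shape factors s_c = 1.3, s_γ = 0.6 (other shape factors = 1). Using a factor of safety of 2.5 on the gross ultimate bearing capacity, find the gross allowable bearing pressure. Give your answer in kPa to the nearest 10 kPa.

Effective surcharge at the founding depth q = γ·D_f = 20.1 × 1.97 = 39.597 kPa.
With d_w = 1.3 m < B, γ̄ = 12.49 + (1.3/1.9) × (20.1 − 12.49) = 17.697 kN/m³.
q_ult = c·N_c·s_c + q·N_q + 0.5·γ·B·N_γ·s_γ
     = 10 × 16.9 × 1.3 + 39.597 × 7.82 + 0.5 × 17.697 × 1.9 × 7.13 × 0.6
     = 219.7 + 309.65 + 71.922 = 601.27 kPa.
q_all = 601.27 / 2.5 = 240.51 kPa.

q_all ≈ 240 kPa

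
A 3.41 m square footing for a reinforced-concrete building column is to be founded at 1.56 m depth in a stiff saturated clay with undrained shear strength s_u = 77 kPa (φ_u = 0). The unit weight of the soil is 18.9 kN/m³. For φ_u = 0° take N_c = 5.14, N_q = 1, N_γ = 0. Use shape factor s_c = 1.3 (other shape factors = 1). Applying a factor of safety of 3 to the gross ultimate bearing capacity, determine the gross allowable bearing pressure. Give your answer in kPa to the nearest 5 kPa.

q = γ·D_f = 18.9 × 1.56 = 29.484 kPa.
c·N_c·s_c = 77 × 5.14 × 1.3 = 514.51 kPa
q·N_q = 29.484 × 1 = 29.484 kPa
q_ult = 514.51 + 29.484 = 544 kPa.
q_all = q_ult / FS = 544 / 3 = 181.33 kPa.

q_all ≈ 180 kPa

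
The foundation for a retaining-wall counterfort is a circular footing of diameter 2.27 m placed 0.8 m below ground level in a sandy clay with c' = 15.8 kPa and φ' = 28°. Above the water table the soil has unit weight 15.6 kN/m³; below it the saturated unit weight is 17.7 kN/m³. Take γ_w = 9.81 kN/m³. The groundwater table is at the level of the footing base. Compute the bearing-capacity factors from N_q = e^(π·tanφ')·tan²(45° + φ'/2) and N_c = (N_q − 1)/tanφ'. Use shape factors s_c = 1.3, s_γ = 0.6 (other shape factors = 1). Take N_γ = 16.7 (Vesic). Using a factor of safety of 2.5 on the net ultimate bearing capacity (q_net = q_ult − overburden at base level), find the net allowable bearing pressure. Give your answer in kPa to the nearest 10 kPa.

N_q = e^(π·tan28°)·tan²(59°) = 14.72; N_c = (N_q − 1)/tanφ' = 25.8.
Effective surcharge at the founding depth q = γ·D_f = 15.6 × 0.8 = 12.48 kPa.
The water table coincides with the base, so in the self-weight term γ → γ' = 7.89 kN/m³.
q_ult = c·N_c·s_c + q·N_q + 0.5·γ·B·N_γ·s_γ
     = 15.8 × 25.803 × 1.3 + 12.48 × 14.72 + 0.5 × 7.89 × 2.27 × 16.7 × 0.6
     = 530 + 183.7 + 89.731 = 803.44 kPa.
q_net = 803.44 − 12.48 = 790.96 kPa.
q_all(net) = 790.96 / 2.5 = 316.38 kPa.

q_all(net) ≈ 320 kPa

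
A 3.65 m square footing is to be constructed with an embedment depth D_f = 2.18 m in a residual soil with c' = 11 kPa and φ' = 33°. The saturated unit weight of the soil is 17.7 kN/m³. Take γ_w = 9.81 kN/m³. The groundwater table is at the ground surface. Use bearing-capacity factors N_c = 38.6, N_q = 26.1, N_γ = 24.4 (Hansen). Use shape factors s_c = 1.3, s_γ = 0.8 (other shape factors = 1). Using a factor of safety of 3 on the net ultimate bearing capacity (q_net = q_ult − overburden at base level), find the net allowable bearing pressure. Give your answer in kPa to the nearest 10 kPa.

γ' = 17.7 − 9.81 = 7.89 kN/m³ (submerged throughout). q = 7.89 × 2.18 = 17.2 kPa; the same γ' applies in the ½γBN_γ term.
c·N_c·s_c = 11 × 38.6 × 1.3 = 551.98 kPa
q·N_q = 17.2 × 26.1 = 448.93 kPa
0.5·γ·B·N_γ·s_γ = 0.5 × 7.89 × 3.65 × 24.4 × 0.8 = 281.07 kPa
q_ult = 551.98 + 448.93 + 281.07 = 1282 kPa.
q_net = 1282 − 17.2 = 1264.8 kPa.
q_all(net) = 1264.8 / 3 = 421.59 kPa.

q_all(net) ≈ 420 kPa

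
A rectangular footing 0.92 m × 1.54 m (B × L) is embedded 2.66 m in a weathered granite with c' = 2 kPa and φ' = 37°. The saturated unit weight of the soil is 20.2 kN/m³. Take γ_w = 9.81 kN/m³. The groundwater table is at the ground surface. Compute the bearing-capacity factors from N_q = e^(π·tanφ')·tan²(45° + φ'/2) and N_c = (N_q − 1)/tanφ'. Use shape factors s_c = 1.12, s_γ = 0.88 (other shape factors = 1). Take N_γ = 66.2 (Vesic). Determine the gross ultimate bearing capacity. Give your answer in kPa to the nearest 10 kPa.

tan37° = 0.7536, so N_q = e^(π×0.7536)·tan²(63.5°) = 10.669 × 4.023 = 42.92.
N_c = (42.92 − 1)/tan37° = 55.63.
With the water table at the surface the whole profile is submerged: γ' = 20.2 − 9.81 = 10.39 kN/m³, so q = γ'·D_f = 27.637 kPa; the same γ' applies in the ½γBN_γ term.
q_ult = c·N_c·s_c + q·N_q + 0.5·γ·B·N_γ·s_γ
     = 2 × 55.63 × 1.12 + 27.637 × 42.92 + 0.5 × 10.39 × 0.92 × 66.2 × 0.88
     = 124.61 + 1186.2 + 278.43 = 1589.2 kPa.

q_ult ≈ 1590 kPa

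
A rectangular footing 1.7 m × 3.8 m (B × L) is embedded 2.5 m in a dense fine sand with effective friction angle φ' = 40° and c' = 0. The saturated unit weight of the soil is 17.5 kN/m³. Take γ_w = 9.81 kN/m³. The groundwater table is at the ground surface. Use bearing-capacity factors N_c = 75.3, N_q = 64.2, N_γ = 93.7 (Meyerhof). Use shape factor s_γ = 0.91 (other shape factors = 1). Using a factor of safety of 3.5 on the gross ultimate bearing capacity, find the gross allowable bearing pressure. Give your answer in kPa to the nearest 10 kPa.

γ' = 17.5 − 9.81 = 7.69 kN/m³ (submerged throughout). q = 7.69 × 2.5 = 19.225 kPa; the same γ' applies in the ½γBN_γ term.
q·N_q = 19.225 × 64.2 = 1234.2 kPa
0.5·γ·B·N_γ·s_γ = 0.5 × 7.69 × 1.7 × 93.7 × 0.91 = 557.35 kPa
q_ult = 1234.2 + 557.35 = 1791.6 kPa.
q_all = 1791.6 / 3.5 = 511.88 kPa.

q_all ≈ 510 kPa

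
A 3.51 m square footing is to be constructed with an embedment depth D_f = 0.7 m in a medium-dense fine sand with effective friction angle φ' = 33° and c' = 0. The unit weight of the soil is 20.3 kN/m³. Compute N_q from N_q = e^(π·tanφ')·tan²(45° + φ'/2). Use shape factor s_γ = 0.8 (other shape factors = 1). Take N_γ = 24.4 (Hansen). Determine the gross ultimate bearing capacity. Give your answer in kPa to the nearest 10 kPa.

q_ult ≈ 1070 kPa

tan33° = 0.6494, so N_q = e^(π×0.6494)·tan²(61.5°) = 7.692 × 3.392 = 26.09.
Overburden at base level: q = 20.3 × 0.7 = 14.21 kPa.
Surcharge term q·N_q = 14.21 × 26.092 = 370.77 kPa; self-weight term 0.5·γ·B·N_γ·s_γ = 0.5 × 20.3 × 3.51 × 24.4 × 0.8 = 695.43 kPa.
q_ult = 370.77 + 695.43 = 1066.2 kPa.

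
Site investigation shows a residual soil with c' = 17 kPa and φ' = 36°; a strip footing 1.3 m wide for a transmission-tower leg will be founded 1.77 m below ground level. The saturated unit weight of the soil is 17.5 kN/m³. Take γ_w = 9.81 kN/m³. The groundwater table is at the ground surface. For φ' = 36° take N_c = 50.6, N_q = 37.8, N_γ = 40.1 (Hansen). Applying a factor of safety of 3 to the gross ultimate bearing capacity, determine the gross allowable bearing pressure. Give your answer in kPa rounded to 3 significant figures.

γ' = 17.5 − 9.81 = 7.69 kN/m³ (submerged throughout). q = 7.69 × 1.77 = 13.611 kPa; the same γ' applies in the ½γBN_γ term.
c·N_c = 17 × 50.6 = 860.2 kPa
q·N_q = 13.611 × 37.8 = 514.51 kPa
0.5·γ·B·N_γ = 0.5 × 7.69 × 1.3 × 40.1 = 200.44 kPa
q_ult = 860.2 + 514.51 + 200.44 = 1575.1 kPa.
q_all = q_ult / FS = 1575.1 / 3 = 525.05 kPa.

q_all ≈ 525 kPa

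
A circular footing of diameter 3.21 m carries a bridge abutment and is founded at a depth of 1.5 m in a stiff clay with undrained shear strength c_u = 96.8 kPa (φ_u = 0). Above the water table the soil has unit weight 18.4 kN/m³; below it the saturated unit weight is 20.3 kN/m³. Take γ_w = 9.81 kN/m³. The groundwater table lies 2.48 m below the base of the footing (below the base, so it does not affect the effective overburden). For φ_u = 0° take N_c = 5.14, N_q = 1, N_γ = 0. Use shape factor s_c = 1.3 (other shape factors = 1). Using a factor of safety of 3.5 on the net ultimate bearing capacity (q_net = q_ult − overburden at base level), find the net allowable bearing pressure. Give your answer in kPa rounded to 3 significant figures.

Overburden at base level: q = 18.4 × 1.5 = 27.6 kPa.
Cohesion term c·N_c·s_c = 96.8 × 5.14 × 1.3 = 646.82 kPa; surcharge term q·N_q = 27.6 × 1 = 27.6 kPa.
q_ult = 646.82 + 27.6 = 674.42 kPa.
q_net = 674.42 − 27.6 = 646.82 kPa.
q_all(net) = 646.82 / 3.5 = 184.81 kPa.

q_all(net) ≈ 185 kPa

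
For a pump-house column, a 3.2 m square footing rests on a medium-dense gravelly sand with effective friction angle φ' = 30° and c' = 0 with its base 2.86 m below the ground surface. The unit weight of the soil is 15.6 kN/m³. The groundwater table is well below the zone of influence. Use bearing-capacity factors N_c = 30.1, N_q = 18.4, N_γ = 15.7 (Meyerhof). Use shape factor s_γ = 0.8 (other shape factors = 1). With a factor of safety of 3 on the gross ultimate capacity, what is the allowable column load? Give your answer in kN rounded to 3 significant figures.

Effective surcharge at the founding depth q = γ·D_f = 15.6 × 2.86 = 44.616 kPa.
q_ult = q·N_q + 0.5·γ·B·N_γ·s_γ
     = 44.616 × 18.4 + 0.5 × 15.6 × 3.2 × 15.7 × 0.8
     = 820.93 + 313.5 = 1134.4 kPa.
Gross allowable pressure q_all = 1134.4 / 3 = 378.14 kPa.
Footing area = 10.24 m², so allowable column load = 378.14 × 10.24 = 3872.2 kN.

P_all ≈ 3870 kN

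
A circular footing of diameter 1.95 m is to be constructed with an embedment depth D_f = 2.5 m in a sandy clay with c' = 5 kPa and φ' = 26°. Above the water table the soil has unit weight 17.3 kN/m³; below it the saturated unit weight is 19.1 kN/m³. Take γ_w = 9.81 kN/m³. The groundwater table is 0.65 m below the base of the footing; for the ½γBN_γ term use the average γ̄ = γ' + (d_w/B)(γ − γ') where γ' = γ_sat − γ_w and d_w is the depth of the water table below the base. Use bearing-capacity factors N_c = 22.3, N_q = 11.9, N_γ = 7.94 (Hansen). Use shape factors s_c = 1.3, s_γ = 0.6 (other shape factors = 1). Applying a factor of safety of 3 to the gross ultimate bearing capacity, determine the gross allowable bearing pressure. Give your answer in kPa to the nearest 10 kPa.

q_all ≈ 240 kPa

Effective surcharge at the founding depth q = γ·D_f = 17.3 × 2.5 = 43.25 kPa.
With d_w = 0.65 m < B, γ̄ = 9.29 + (0.65/1.95) × (17.3 − 9.29) = 11.96 kN/m³.
q_ult = c·N_c·s_c + q·N_q + 0.5·γ·B·N_γ·s_γ
     = 5 × 22.3 × 1.3 + 43.25 × 11.9 + 0.5 × 11.96 × 1.95 × 7.94 × 0.6
     = 144.95 + 514.68 + 55.553 = 715.18 kPa.
q_all = q_ult / FS = 715.18 / 3 = 238.39 kPa.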